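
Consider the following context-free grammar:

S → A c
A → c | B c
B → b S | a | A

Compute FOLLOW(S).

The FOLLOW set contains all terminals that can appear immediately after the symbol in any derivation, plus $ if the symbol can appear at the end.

We compute FOLLOW(S) using the standard algorithm.
FOLLOW(S) starts with {$}.
FIRST(A) = {a, b, c}
FIRST(B) = {a, b, c}
FIRST(S) = {a, b, c}
FOLLOW(A) = {c}
FOLLOW(B) = {c}
FOLLOW(S) = {$, c}
Therefore, FOLLOW(S) = {$, c}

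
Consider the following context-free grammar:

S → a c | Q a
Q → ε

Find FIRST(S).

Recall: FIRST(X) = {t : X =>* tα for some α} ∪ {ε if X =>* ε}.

We compute FIRST(S) using the standard algorithm.
FIRST(Q) = {ε}
FIRST(S) = {a}
Therefore, FIRST(S) = {a}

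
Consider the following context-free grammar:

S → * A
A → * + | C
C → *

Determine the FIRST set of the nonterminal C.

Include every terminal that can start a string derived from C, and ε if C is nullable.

We compute FIRST(C) using the standard algorithm.
FIRST(A) = {*}
FIRST(C) = {*}
FIRST(S) = {*}
Therefore, FIRST(C) = {*}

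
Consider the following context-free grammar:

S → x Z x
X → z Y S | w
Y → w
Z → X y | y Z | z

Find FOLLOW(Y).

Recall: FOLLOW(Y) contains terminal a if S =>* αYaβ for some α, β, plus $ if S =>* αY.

We compute FOLLOW(Y) using the standard algorithm.
FOLLOW(S) starts with {$}.
FIRST(S) = {x}
FIRST(X) = {w, z}
FIRST(Y) = {w}
FIRST(Z) = {w, y, z}
FOLLOW(S) = {$, y}
FOLLOW(X) = {y}
FOLLOW(Y) = {x}
FOLLOW(Z) = {x}
Therefore, FOLLOW(Y) = {x}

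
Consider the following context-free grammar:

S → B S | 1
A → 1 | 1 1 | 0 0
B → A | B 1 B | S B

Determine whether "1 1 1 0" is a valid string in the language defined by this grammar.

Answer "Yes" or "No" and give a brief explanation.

No - no valid derivation exists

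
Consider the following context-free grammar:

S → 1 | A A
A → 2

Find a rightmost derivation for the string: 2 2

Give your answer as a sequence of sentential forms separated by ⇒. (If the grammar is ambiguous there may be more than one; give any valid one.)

S ⇒ A A ⇒ A 2 ⇒ 2 2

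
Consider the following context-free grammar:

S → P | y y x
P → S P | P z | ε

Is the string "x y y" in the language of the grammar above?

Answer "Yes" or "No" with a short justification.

No - no valid derivation exists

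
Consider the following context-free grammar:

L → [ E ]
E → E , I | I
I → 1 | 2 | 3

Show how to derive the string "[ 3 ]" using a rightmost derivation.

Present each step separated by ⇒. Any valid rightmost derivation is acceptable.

L ⇒ [ E ] ⇒ [ I ] ⇒ [ 3 ]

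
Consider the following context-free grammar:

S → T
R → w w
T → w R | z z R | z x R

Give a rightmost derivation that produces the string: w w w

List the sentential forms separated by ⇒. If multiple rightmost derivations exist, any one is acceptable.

S ⇒ T ⇒ w R ⇒ w w w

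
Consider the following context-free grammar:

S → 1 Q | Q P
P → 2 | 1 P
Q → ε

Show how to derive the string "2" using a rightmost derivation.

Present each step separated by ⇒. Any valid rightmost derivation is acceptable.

S ⇒ Q P ⇒ Q 2 ⇒ 2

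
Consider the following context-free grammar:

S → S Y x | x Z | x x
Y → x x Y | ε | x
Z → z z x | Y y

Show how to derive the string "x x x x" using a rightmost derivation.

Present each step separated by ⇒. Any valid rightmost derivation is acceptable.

S ⇒ S Y x ⇒ S x x ⇒ x x x x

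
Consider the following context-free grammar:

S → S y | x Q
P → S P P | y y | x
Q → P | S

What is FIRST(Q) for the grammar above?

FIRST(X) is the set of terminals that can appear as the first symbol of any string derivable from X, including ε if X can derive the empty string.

We compute FIRST(Q) using the standard algorithm.
FIRST(P) = {x, y}
FIRST(Q) = {x, y}
FIRST(S) = {x}
Therefore, FIRST(Q) = {x, y}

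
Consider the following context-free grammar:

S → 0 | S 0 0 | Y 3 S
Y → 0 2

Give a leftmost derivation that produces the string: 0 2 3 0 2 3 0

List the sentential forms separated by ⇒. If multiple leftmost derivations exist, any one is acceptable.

S ⇒ Y 3 S ⇒ 0 2 3 S ⇒ 0 2 3 Y 3 S ⇒ 0 2 3 0 2 3 S ⇒ 0 2 3 0 2 3 0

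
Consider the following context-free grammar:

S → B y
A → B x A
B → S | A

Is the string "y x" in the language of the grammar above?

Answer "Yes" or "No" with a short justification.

No - no valid derivation exists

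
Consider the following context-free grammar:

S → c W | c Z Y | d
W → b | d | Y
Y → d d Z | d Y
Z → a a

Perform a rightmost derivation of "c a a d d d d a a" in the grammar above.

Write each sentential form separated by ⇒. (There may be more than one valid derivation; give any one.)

S ⇒ c Z Y ⇒ c Z d Y ⇒ c Z d d Y ⇒ c Z d d d d Z ⇒ c Z d d d d a a ⇒ c a a d d d d a a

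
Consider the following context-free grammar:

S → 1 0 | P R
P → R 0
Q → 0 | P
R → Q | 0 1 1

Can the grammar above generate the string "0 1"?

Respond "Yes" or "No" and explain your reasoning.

No - no valid derivation exists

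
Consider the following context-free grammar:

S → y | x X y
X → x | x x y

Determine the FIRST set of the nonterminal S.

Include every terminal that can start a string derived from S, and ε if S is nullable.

We compute FIRST(S) using the standard algorithm.
FIRST(S) = {x, y}
FIRST(X) = {x}
Therefore, FIRST(S) = {x, y}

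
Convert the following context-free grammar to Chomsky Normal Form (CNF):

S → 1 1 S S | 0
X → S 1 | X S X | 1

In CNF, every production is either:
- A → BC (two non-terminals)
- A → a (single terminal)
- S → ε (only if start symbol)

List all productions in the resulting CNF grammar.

T1 → 1; S → 0; X → 1; S → T1 X0; X0 → T1 X1; X1 → S S; X → S T1; X → X X2; X2 → S X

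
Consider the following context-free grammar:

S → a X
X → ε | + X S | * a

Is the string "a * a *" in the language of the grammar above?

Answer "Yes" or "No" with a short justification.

No - no valid derivation exists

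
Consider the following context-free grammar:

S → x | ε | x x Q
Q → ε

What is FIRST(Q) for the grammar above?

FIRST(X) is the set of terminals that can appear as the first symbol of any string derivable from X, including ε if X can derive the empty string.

We compute FIRST(Q) using the standard algorithm.
FIRST(Q) = {ε}
FIRST(S) = {x, ε}
Therefore, FIRST(Q) = {ε}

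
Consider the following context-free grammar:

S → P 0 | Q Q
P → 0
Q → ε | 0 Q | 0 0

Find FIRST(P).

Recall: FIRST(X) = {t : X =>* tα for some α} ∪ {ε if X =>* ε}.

We compute FIRST(P) using the standard algorithm.
FIRST(P) = {0}
FIRST(Q) = {0, ε}
FIRST(S) = {0, ε}
Therefore, FIRST(P) = {0}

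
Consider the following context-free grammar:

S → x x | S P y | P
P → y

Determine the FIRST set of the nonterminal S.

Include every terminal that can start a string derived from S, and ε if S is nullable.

We compute FIRST(S) using the standard algorithm.
FIRST(P) = {y}
FIRST(S) = {x, y}
Therefore, FIRST(S) = {x, y}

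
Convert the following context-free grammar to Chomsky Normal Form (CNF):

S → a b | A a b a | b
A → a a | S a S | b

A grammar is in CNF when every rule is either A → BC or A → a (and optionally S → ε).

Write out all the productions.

TA → a; TB → b; S → b; A → b; S → TA TB; S → A X0; X0 → TA X1; X1 → TB TA; A → TA TA; A → S X2; X2 → TA S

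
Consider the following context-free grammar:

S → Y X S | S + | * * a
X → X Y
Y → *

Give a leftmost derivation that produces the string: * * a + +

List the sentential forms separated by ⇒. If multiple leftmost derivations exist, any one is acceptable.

S ⇒ S + ⇒ S + + ⇒ * * a + +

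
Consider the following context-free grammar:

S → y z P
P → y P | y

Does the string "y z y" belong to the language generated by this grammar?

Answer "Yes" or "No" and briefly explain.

Yes - a valid derivation exists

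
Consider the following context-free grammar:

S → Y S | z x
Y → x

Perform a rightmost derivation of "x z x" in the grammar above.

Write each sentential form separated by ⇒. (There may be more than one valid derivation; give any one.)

S ⇒ Y S ⇒ Y z x ⇒ x z x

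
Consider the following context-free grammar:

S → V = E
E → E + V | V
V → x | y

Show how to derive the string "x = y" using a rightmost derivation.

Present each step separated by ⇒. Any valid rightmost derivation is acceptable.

S ⇒ V = E ⇒ V = V ⇒ V = y ⇒ x = y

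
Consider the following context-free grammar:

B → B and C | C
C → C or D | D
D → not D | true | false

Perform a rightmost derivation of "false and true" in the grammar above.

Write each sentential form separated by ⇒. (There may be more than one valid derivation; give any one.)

B ⇒ B and C ⇒ B and D ⇒ B and true ⇒ C and true ⇒ D and true ⇒ false and true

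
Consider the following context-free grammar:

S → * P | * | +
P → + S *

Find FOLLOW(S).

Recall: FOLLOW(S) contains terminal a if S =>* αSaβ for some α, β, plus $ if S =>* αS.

We compute FOLLOW(S) using the standard algorithm.
FOLLOW(S) starts with {$}.
FIRST(P) = {+}
FIRST(S) = {*, +}
FOLLOW(P) = {$, *}
FOLLOW(S) = {$, *}
Therefore, FOLLOW(S) = {$, *}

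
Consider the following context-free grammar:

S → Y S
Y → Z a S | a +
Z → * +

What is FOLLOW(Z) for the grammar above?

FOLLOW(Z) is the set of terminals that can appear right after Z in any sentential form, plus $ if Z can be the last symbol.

We compute FOLLOW(Z) using the standard algorithm.
FOLLOW(S) starts with {$}.
FIRST(S) = {*, a}
FIRST(Y) = {*, a}
FIRST(Z) = {*}
FOLLOW(S) = {$, *, a}
FOLLOW(Y) = {*, a}
FOLLOW(Z) = {a}
Therefore, FOLLOW(Z) = {a}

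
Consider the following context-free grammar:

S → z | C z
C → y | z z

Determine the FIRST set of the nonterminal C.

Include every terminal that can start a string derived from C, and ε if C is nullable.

We compute FIRST(C) using the standard algorithm.
FIRST(C) = {y, z}
FIRST(S) = {y, z}
Therefore, FIRST(C) = {y, z}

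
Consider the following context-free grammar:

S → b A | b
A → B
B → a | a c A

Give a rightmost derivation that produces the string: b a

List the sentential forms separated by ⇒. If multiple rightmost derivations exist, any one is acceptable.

S ⇒ b A ⇒ b B ⇒ b a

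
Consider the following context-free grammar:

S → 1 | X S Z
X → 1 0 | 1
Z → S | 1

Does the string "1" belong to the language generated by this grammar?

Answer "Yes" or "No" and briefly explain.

Yes - a valid derivation exists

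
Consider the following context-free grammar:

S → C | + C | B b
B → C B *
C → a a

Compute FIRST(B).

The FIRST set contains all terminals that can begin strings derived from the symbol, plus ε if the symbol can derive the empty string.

We compute FIRST(B) using the standard algorithm.
FIRST(B) = {a}
FIRST(C) = {a}
FIRST(S) = {+, a}
Therefore, FIRST(B) = {a}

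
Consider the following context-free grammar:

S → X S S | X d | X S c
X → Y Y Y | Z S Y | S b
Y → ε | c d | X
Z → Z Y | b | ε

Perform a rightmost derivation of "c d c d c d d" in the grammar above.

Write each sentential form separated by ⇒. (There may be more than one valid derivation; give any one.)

S ⇒ X d ⇒ Y Y Y d ⇒ Y Y c d d ⇒ Y c d c d d ⇒ c d c d c d d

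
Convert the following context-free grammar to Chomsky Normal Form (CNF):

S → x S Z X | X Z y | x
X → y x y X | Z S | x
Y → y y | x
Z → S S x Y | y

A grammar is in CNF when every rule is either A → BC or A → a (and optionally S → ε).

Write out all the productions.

TX → x; TY → y; S → x; X → x; Y → x; Z → y; S → TX X0; X0 → S X1; X1 → Z X; S → X X2; X2 → Z TY; X → TY X3; X3 → TX X4; X4 → TY X; X → Z S; Y → TY TY; Z → S X5; X5 → S X6; X6 → TX Y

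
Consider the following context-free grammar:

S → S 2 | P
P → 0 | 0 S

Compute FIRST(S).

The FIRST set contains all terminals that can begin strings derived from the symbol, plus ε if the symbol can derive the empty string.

We compute FIRST(S) using the standard algorithm.
FIRST(P) = {0}
FIRST(S) = {0}
Therefore, FIRST(S) = {0}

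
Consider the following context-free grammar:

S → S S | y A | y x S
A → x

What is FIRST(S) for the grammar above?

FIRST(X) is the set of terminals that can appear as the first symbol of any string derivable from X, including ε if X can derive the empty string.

We compute FIRST(S) using the standard algorithm.
FIRST(A) = {x}
FIRST(S) = {y}
Therefore, FIRST(S) = {y}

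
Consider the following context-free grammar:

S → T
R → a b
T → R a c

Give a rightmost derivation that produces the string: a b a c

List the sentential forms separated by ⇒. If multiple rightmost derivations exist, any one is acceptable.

S ⇒ T ⇒ R a c ⇒ a b a c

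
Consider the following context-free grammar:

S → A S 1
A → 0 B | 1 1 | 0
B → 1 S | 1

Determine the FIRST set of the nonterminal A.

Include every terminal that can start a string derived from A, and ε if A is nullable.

We compute FIRST(A) using the standard algorithm.
FIRST(A) = {0, 1}
FIRST(B) = {1}
FIRST(S) = {0, 1}
Therefore, FIRST(A) = {0, 1}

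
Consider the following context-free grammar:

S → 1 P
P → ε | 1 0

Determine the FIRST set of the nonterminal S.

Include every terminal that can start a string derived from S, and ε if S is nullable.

We compute FIRST(S) using the standard algorithm.
FIRST(P) = {1, ε}
FIRST(S) = {1}
Therefore, FIRST(S) = {1}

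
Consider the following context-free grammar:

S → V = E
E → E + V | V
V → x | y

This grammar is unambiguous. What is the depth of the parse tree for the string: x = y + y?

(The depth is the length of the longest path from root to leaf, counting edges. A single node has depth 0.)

4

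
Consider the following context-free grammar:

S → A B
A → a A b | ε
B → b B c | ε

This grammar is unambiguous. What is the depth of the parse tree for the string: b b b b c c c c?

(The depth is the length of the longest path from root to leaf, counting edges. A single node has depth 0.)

6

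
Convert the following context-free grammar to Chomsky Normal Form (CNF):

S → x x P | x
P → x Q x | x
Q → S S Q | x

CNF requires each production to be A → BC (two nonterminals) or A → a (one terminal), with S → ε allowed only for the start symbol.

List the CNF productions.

TX → x; S → x; P → x; Q → x; S → TX X0; X0 → TX P; P → TX X1; X1 → Q TX; Q → S X2; X2 → S Q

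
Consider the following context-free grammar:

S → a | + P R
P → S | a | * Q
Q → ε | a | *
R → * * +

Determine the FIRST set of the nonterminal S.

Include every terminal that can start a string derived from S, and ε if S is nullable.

We compute FIRST(S) using the standard algorithm.
FIRST(P) = {*, +, a}
FIRST(Q) = {*, a, ε}
FIRST(R) = {*}
FIRST(S) = {+, a}
Therefore, FIRST(S) = {+, a}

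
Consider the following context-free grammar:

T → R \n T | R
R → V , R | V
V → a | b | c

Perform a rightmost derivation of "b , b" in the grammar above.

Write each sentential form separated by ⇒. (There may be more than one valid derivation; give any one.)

T ⇒ R ⇒ V , R ⇒ V , V ⇒ V , b ⇒ b , b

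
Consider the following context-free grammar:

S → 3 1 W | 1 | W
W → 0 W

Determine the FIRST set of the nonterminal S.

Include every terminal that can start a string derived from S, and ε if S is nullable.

We compute FIRST(S) using the standard algorithm.
FIRST(S) = {0, 1, 3}
FIRST(W) = {0}
Therefore, FIRST(S) = {0, 1, 3}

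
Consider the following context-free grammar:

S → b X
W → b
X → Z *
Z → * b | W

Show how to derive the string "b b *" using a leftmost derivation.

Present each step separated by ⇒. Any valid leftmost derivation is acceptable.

S ⇒ b X ⇒ b Z * ⇒ b W * ⇒ b b *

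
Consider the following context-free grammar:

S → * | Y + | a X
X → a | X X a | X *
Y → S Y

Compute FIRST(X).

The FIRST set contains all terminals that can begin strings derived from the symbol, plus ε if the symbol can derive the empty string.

We compute FIRST(X) using the standard algorithm.
FIRST(S) = {*, a}
FIRST(X) = {a}
FIRST(Y) = {*, a}
Therefore, FIRST(X) = {a}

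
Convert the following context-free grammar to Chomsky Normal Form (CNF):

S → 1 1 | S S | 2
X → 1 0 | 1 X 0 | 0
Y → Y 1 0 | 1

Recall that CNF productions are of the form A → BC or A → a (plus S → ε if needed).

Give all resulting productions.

T1 → 1; S → 2; T0 → 0; X → 0; Y → 1; S → T1 T1; S → S S; X → T1 T0; X → T1 X0; X0 → X T0; Y → Y X1; X1 → T1 T0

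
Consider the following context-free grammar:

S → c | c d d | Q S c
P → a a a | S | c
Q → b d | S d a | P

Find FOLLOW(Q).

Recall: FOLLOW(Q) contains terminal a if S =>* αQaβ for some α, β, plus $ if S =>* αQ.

We compute FOLLOW(Q) using the standard algorithm.
FOLLOW(S) starts with {$}.
FIRST(P) = {a, b, c}
FIRST(Q) = {a, b, c}
FIRST(S) = {a, b, c}
FOLLOW(P) = {a, b, c}
FOLLOW(Q) = {a, b, c}
FOLLOW(S) = {$, a, b, c, d}
Therefore, FOLLOW(Q) = {a, b, c}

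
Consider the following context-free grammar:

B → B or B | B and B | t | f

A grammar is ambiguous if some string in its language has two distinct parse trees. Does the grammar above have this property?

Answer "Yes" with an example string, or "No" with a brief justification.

Yes - the string 'f and f or f or t' has two distinct parse trees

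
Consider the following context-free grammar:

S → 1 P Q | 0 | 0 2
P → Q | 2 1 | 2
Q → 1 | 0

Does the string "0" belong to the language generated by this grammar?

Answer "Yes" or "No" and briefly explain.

Yes - a valid derivation exists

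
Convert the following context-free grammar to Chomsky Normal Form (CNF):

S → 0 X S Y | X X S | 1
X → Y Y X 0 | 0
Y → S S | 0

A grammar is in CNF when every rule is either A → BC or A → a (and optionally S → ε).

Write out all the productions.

T0 → 0; S → 1; X → 0; Y → 0; S → T0 X0; X0 → X X1; X1 → S Y; S → X X2; X2 → X S; X → Y X3; X3 → Y X4; X4 → X T0; Y → S S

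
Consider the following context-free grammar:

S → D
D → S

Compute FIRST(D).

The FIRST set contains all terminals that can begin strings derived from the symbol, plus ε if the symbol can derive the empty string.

We compute FIRST(D) using the standard algorithm.
FIRST(D) = {}
FIRST(S) = {}
Therefore, FIRST(D) = {}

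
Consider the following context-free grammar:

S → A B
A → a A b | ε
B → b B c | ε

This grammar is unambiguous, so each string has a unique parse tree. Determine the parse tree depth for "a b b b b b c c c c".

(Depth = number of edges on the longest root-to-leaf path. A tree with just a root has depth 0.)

6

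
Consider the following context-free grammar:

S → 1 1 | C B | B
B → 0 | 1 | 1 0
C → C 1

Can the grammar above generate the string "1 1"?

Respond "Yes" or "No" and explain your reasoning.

Yes - a valid derivation exists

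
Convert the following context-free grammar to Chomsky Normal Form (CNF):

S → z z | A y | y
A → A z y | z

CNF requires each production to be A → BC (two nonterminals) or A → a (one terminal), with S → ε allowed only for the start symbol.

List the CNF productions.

TZ → z; TY → y; S → y; A → z; S → TZ TZ; S → A TY; A → A X0; X0 → TZ TY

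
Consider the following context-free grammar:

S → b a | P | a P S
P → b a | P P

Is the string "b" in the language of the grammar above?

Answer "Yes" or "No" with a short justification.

No - no valid derivation exists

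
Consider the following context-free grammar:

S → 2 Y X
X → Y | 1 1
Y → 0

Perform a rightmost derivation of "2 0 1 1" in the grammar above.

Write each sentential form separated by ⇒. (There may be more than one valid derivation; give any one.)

S ⇒ 2 Y X ⇒ 2 Y 1 1 ⇒ 2 0 1 1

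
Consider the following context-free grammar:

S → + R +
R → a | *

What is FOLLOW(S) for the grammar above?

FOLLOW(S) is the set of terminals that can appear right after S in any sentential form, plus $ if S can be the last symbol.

We compute FOLLOW(S) using the standard algorithm.
FOLLOW(S) starts with {$}.
FIRST(R) = {*, a}
FIRST(S) = {+}
FOLLOW(R) = {+}
FOLLOW(S) = {$}
Therefore, FOLLOW(S) = {$}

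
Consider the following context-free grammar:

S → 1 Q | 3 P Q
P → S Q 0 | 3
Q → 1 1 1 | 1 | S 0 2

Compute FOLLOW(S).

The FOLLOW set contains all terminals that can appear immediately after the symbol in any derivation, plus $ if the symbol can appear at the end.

We compute FOLLOW(S) using the standard algorithm.
FOLLOW(S) starts with {$}.
FIRST(P) = {1, 3}
FIRST(Q) = {1, 3}
FIRST(S) = {1, 3}
FOLLOW(P) = {1, 3}
FOLLOW(Q) = {$, 0, 1, 3}
FOLLOW(S) = {$, 0, 1, 3}
Therefore, FOLLOW(S) = {$, 0, 1, 3}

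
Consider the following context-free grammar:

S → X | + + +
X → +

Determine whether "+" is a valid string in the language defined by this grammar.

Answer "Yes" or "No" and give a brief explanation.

Yes - a valid derivation exists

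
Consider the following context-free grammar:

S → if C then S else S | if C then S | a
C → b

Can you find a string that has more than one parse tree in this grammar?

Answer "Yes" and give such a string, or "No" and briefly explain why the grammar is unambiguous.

Yes - the string 'if b then a else if b then if b then a else a' has two distinct parse trees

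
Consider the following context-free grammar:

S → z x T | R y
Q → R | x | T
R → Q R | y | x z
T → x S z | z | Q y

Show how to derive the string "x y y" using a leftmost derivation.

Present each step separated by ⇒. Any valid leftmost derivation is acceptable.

S ⇒ R y ⇒ Q R y ⇒ x R y ⇒ x y y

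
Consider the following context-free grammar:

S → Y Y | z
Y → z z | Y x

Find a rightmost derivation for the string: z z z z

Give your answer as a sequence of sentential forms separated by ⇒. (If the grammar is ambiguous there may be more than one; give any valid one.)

S ⇒ Y Y ⇒ Y z z ⇒ z z z z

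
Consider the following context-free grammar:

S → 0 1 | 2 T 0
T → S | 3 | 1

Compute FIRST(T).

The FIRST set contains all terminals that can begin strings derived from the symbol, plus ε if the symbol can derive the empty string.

We compute FIRST(T) using the standard algorithm.
FIRST(S) = {0, 2}
FIRST(T) = {0, 1, 2, 3}
Therefore, FIRST(T) = {0, 1, 2, 3}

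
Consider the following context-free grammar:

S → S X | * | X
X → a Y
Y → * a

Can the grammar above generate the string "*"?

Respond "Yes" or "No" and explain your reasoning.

Yes - a valid derivation exists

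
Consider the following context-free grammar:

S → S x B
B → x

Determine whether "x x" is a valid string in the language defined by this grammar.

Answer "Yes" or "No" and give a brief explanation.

No - no valid derivation exists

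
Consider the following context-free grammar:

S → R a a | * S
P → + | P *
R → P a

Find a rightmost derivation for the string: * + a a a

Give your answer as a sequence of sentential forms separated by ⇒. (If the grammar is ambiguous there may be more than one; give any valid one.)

S ⇒ * S ⇒ * R a a ⇒ * P a a a ⇒ * + a a a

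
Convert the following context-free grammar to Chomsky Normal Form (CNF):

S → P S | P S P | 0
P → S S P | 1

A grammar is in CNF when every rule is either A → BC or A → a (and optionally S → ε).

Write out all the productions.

S → 0; P → 1; S → P S; S → P X0; X0 → S P; P → S X1; X1 → S P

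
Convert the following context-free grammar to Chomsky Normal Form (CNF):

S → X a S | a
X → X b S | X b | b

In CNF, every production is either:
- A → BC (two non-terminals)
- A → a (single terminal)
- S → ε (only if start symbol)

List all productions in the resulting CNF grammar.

TA → a; S → a; TB → b; X → b; S → X X0; X0 → TA S; X → X X1; X1 → TB S; X → X TB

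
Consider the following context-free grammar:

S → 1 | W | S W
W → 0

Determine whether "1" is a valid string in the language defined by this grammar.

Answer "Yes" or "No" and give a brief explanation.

Yes - a valid derivation exists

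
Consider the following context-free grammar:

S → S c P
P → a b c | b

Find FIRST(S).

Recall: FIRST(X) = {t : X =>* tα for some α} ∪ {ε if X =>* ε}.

We compute FIRST(S) using the standard algorithm.
FIRST(P) = {a, b}
FIRST(S) = {}
Therefore, FIRST(S) = {}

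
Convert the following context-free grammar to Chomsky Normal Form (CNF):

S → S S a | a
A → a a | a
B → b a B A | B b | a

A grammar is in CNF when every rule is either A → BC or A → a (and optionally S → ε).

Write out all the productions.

TA → a; S → a; A → a; TB → b; B → a; S → S X0; X0 → S TA; A → TA TA; B → TB X1; X1 → TA X2; X2 → B A; B → B TB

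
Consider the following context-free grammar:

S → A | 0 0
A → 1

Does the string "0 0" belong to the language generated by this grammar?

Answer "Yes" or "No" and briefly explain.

Yes - a valid derivation exists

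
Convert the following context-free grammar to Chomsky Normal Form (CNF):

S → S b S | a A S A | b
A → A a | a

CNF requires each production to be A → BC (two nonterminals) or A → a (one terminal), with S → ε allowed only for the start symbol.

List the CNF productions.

TB → b; TA → a; S → b; A → a; S → S X0; X0 → TB S; S → TA X1; X1 → A X2; X2 → S A; A → A TA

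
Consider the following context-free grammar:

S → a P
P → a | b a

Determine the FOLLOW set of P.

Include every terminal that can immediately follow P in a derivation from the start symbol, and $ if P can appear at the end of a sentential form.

We compute FOLLOW(P) using the standard algorithm.
FOLLOW(S) starts with {$}.
FIRST(P) = {a, b}
FIRST(S) = {a}
FOLLOW(P) = {$}
FOLLOW(S) = {$}
Therefore, FOLLOW(P) = {$}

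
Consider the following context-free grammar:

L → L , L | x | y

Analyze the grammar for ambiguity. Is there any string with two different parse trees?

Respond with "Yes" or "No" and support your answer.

Yes - the string 'y , y , x , y , x' has two distinct parse trees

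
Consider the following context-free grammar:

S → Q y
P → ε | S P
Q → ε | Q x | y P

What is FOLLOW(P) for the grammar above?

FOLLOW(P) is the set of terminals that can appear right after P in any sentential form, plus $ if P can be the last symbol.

We compute FOLLOW(P) using the standard algorithm.
FOLLOW(S) starts with {$}.
FIRST(P) = {x, y, ε}
FIRST(Q) = {x, y, ε}
FIRST(S) = {x, y}
FOLLOW(P) = {x, y}
FOLLOW(Q) = {x, y}
FOLLOW(S) = {$, x, y}
Therefore, FOLLOW(P) = {x, y}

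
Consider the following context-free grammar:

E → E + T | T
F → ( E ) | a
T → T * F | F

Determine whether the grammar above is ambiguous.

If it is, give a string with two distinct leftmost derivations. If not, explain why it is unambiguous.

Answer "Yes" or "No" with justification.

No - the grammar is unambiguous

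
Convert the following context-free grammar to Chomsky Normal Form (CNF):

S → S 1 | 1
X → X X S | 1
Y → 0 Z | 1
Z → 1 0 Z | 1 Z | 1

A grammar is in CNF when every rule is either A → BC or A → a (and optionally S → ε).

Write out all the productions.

T1 → 1; S → 1; X → 1; T0 → 0; Y → 1; Z → 1; S → S T1; X → X X0; X0 → X S; Y → T0 Z; Z → T1 X1; X1 → T0 Z; Z → T1 Z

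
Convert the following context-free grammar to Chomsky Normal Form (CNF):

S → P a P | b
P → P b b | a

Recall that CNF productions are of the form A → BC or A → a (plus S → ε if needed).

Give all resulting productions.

TA → a; S → b; TB → b; P → a; S → P X0; X0 → TA P; P → P X1; X1 → TB TB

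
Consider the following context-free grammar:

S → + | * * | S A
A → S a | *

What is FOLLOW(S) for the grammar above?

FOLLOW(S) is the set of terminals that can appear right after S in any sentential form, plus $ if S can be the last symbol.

We compute FOLLOW(S) using the standard algorithm.
FOLLOW(S) starts with {$}.
FIRST(A) = {*, +}
FIRST(S) = {*, +}
FOLLOW(A) = {$, *, +, a}
FOLLOW(S) = {$, *, +, a}
Therefore, FOLLOW(S) = {$, *, +, a}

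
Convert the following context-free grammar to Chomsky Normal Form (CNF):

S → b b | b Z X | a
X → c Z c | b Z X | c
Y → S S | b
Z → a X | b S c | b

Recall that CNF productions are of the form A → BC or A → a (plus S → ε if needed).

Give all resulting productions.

TB → b; S → a; TC → c; X → c; Y → b; TA → a; Z → b; S → TB TB; S → TB X0; X0 → Z X; X → TC X1; X1 → Z TC; X → TB X2; X2 → Z X; Y → S S; Z → TA X; Z → TB X3; X3 → S TC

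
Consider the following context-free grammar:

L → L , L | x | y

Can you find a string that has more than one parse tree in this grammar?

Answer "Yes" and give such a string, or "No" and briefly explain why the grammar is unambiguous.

Yes - the string 'y , y , x , y' has two distinct parse trees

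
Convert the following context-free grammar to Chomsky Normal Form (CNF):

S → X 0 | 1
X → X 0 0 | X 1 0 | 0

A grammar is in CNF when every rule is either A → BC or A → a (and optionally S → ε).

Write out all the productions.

T0 → 0; S → 1; T1 → 1; X → 0; S → X T0; X → X X0; X0 → T0 T0; X → X X1; X1 → T1 T0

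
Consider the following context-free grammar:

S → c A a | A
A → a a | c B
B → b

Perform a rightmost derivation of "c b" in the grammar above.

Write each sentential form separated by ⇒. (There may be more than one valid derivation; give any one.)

S ⇒ A ⇒ c B ⇒ c b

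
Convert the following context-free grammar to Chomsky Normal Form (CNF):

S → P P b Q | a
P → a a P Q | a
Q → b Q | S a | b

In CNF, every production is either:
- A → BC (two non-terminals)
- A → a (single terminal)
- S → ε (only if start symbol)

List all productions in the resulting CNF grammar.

TB → b; S → a; TA → a; P → a; Q → b; S → P X0; X0 → P X1; X1 → TB Q; P → TA X2; X2 → TA X3; X3 → P Q; Q → TB Q; Q → S TA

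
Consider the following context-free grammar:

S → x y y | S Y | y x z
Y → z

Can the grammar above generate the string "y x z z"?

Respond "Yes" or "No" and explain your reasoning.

Yes - a valid derivation exists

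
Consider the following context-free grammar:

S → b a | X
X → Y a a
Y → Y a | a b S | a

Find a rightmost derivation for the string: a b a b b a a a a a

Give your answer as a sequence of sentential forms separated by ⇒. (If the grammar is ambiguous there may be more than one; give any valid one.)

S ⇒ X ⇒ Y a a ⇒ a b S a a ⇒ a b X a a ⇒ a b Y a a a a ⇒ a b a b S a a a a ⇒ a b a b b a a a a a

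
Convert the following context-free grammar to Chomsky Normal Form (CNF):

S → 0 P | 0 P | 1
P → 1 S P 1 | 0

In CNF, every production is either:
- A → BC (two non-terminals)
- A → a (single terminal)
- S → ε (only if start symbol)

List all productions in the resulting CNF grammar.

T0 → 0; S → 1; T1 → 1; P → 0; S → T0 P; S → T0 P; P → T1 X0; X0 → S X1; X1 → P T1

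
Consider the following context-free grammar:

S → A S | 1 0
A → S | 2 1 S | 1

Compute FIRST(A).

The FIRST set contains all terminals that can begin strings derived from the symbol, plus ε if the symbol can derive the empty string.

We compute FIRST(A) using the standard algorithm.
FIRST(A) = {1, 2}
FIRST(S) = {1, 2}
Therefore, FIRST(A) = {1, 2}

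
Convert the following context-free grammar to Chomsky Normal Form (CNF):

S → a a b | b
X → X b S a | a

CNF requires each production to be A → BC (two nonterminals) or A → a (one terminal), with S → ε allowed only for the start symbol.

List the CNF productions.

TA → a; TB → b; S → b; X → a; S → TA X0; X0 → TA TB; X → X X1; X1 → TB X2; X2 → S TA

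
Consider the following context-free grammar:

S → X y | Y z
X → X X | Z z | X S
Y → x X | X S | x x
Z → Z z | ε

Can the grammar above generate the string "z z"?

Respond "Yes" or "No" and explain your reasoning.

No - no valid derivation exists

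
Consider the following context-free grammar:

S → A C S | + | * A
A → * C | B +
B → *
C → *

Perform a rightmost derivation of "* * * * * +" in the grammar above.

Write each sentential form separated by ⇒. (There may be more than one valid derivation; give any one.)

S ⇒ A C S ⇒ A C * A ⇒ A C * B + ⇒ A C * * + ⇒ A * * * + ⇒ * C * * * + ⇒ * * * * * +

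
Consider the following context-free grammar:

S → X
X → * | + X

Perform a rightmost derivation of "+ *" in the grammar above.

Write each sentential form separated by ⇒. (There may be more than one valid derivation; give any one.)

S ⇒ X ⇒ + X ⇒ + *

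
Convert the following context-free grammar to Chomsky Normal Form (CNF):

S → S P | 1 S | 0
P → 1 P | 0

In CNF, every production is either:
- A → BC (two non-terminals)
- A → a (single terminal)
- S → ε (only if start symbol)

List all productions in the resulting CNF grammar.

T1 → 1; S → 0; P → 0; S → S P; S → T1 S; P → T1 P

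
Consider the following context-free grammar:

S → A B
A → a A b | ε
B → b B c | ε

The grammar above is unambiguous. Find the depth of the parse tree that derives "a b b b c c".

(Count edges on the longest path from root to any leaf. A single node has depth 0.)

4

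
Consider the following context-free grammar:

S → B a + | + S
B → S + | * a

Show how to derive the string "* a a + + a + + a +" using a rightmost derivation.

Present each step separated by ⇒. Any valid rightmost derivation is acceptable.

S ⇒ B a + ⇒ S + a + ⇒ B a + + a + ⇒ S + a + + a + ⇒ B a + + a + + a + ⇒ * a a + + a + + a +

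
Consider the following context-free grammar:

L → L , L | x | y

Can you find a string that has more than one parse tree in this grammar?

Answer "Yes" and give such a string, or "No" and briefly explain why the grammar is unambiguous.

Yes - the string 'x , x , y , y' has two distinct parse trees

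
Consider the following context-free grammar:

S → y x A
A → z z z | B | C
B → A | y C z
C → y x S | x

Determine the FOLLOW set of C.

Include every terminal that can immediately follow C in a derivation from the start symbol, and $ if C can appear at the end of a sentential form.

We compute FOLLOW(C) using the standard algorithm.
FOLLOW(S) starts with {$}.
FIRST(A) = {x, y, z}
FIRST(B) = {x, y, z}
FIRST(C) = {x, y}
FIRST(S) = {y}
FOLLOW(A) = {$, z}
FOLLOW(B) = {$, z}
FOLLOW(C) = {$, z}
FOLLOW(S) = {$, z}
Therefore, FOLLOW(C) = {$, z}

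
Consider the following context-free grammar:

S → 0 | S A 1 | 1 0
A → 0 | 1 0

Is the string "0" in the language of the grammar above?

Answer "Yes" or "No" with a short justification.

Yes - a valid derivation exists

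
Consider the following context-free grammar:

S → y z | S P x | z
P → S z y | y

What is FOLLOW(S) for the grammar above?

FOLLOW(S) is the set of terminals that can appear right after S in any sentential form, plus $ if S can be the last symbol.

We compute FOLLOW(S) using the standard algorithm.
FOLLOW(S) starts with {$}.
FIRST(P) = {y, z}
FIRST(S) = {y, z}
FOLLOW(P) = {x}
FOLLOW(S) = {$, y, z}
Therefore, FOLLOW(S) = {$, y, z}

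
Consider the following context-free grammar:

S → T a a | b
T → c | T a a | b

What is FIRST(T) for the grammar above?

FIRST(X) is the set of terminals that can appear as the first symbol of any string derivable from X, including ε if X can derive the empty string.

We compute FIRST(T) using the standard algorithm.
FIRST(S) = {b, c}
FIRST(T) = {b, c}
Therefore, FIRST(T) = {b, c}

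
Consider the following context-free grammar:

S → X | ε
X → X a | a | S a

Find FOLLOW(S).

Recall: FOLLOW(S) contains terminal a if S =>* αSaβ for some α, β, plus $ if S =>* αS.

We compute FOLLOW(S) using the standard algorithm.
FOLLOW(S) starts with {$}.
FIRST(S) = {a, ε}
FIRST(X) = {a}
FOLLOW(S) = {$, a}
FOLLOW(X) = {$, a}
Therefore, FOLLOW(S) = {$, a}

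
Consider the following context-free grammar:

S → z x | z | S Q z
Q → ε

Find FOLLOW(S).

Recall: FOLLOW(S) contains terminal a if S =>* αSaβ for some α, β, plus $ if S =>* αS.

We compute FOLLOW(S) using the standard algorithm.
FOLLOW(S) starts with {$}.
FIRST(Q) = {ε}
FIRST(S) = {z}
FOLLOW(Q) = {z}
FOLLOW(S) = {$, z}
Therefore, FOLLOW(S) = {$, z}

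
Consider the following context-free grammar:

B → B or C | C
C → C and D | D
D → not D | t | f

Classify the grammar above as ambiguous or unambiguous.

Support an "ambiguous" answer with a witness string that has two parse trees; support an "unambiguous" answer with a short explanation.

Unambiguous - every string in the language has a unique parse tree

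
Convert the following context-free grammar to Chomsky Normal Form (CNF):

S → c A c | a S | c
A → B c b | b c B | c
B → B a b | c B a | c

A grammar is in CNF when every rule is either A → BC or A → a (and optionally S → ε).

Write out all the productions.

TC → c; TA → a; S → c; TB → b; A → c; B → c; S → TC X0; X0 → A TC; S → TA S; A → B X1; X1 → TC TB; A → TB X2; X2 → TC B; B → B X3; X3 → TA TB; B → TC X4; X4 → B TA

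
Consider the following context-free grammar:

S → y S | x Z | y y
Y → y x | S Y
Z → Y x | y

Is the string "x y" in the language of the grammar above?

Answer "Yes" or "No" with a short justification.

Yes - a valid derivation exists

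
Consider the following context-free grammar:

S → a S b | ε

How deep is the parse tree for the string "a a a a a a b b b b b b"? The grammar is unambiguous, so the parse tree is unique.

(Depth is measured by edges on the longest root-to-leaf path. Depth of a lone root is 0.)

7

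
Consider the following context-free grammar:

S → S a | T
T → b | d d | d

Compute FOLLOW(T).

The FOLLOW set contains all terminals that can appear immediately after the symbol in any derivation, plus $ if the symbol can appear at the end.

We compute FOLLOW(T) using the standard algorithm.
FOLLOW(S) starts with {$}.
FIRST(S) = {b, d}
FIRST(T) = {b, d}
FOLLOW(S) = {$, a}
FOLLOW(T) = {$, a}
Therefore, FOLLOW(T) = {$, a}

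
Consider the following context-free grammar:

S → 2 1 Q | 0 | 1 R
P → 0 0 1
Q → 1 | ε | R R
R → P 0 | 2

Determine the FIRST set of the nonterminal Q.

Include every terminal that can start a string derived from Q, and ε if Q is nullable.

We compute FIRST(Q) using the standard algorithm.
FIRST(P) = {0}
FIRST(Q) = {0, 1, 2, ε}
FIRST(R) = {0, 2}
FIRST(S) = {0, 1, 2}
Therefore, FIRST(Q) = {0, 1, 2, ε}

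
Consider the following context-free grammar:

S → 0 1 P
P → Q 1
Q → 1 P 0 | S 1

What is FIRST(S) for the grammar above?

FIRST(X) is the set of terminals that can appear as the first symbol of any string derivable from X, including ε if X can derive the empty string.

We compute FIRST(S) using the standard algorithm.
FIRST(P) = {0, 1}
FIRST(Q) = {0, 1}
FIRST(S) = {0}
Therefore, FIRST(S) = {0}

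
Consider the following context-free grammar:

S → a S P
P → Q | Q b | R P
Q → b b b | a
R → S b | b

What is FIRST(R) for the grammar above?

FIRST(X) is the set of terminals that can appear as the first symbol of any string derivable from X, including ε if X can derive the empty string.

We compute FIRST(R) using the standard algorithm.
FIRST(P) = {a, b}
FIRST(Q) = {a, b}
FIRST(R) = {a, b}
FIRST(S) = {a}
Therefore, FIRST(R) = {a, b}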